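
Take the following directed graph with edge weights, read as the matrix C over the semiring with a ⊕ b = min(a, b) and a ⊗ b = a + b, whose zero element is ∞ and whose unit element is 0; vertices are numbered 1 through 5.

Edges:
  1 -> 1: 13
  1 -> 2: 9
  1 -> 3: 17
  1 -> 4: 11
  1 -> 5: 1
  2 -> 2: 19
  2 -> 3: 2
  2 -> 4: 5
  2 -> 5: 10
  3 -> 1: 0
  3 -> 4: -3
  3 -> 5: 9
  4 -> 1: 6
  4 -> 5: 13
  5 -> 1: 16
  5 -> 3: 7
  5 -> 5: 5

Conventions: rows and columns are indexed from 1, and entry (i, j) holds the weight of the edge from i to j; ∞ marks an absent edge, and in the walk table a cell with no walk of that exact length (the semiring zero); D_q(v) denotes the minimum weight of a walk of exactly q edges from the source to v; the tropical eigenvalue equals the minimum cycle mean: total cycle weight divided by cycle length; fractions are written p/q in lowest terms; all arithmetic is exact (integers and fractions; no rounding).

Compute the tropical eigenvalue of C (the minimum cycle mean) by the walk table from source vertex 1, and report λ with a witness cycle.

q=0: [0, ∞, ∞, ∞, ∞]
q=1: [13, 9, 17, 11, 1]
q=2: [17, 22, 8, 14, 6]
q=3: [8, 26, 13, 5, 11]
q=4: [11, 17, 18, 10, 9]
q=5: [16, 20, 16, 15, 12]
Optimal cycle mean attained by: cycle 1->5->3->1, total 1 + 7 + 0, length 3.
Answer: λ = 8/3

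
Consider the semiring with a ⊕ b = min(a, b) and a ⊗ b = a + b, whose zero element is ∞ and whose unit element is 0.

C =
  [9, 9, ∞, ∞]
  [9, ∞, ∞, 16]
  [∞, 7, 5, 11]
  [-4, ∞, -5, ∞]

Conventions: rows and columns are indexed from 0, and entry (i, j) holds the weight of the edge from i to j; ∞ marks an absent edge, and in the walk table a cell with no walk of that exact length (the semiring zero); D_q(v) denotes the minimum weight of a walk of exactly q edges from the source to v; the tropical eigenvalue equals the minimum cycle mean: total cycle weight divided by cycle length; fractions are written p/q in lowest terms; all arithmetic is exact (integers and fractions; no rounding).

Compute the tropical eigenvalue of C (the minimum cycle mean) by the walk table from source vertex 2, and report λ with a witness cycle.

q=0: [∞, ∞, 0, ∞]
q=1: [∞, 7, 5, 11]
q=2: [7, 12, 6, 16]
q=3: [12, 13, 11, 17]
q=4: [13, 18, 12, 22]
Optimal cycle mean attained by: cycle 2->3->2, total 11 + (-5), length 2.
Answer: λ = 3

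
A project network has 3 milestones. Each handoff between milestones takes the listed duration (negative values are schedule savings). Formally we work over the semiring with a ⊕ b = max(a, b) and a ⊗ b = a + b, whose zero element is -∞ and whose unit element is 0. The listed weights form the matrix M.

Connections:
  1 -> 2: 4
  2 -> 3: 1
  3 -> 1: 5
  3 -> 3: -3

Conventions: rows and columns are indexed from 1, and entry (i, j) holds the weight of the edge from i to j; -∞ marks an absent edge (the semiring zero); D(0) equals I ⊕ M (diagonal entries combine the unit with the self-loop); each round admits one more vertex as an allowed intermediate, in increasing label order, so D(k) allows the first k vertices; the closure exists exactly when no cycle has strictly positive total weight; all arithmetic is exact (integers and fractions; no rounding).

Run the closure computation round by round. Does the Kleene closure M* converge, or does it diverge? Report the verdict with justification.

D(0):
  [0, 4, -∞]
  [-∞, 0, 1]
  [5, -∞, 0]
D(1):
  [0, 4, -∞]
  [-∞, 0, 1]
  [5, 9, 0]
Detection: at round 2, diagonal entry (3, 3) turns strictly positive.
Key observation: the cycle 3->1->2->3 has total weight 5 + 4 + 1, which is strictly positive.
Answer: DIVERGES — positive cycle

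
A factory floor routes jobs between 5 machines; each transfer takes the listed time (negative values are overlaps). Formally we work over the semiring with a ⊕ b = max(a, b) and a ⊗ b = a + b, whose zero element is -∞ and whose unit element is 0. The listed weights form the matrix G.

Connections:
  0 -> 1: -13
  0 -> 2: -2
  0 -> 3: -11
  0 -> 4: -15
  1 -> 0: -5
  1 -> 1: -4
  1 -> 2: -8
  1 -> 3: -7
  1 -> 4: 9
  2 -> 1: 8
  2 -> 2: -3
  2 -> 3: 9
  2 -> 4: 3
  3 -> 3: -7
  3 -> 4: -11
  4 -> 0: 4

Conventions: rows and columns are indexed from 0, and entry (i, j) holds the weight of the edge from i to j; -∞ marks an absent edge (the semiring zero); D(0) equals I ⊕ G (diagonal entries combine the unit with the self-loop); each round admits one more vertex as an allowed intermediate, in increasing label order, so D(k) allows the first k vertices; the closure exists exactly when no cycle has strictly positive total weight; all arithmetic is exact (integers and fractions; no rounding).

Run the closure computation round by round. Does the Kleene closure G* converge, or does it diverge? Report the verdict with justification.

D(0):
  [0, -13, -2, -11, -15]
  [-5, 0, -8, -7, 9]
  [-∞, 8, 0, 9, 3]
  [-∞, -∞, -∞, 0, -11]
  [4, -∞, -∞, -∞, 0]
D(1):
  [0, -13, -2, -11, -15]
  [-5, 0, -7, -7, 9]
  [-∞, 8, 0, 9, 3]
  [-∞, -∞, -∞, 0, -11]
  [4, -9, 2, -7, 0]
Detection: at round 2, diagonal entry (2, 2) turns strictly positive.
Key observation: the cycle 2->1->0->2 has total weight 8 + (-5) + (-2), which is strictly positive.
Answer: DIVERGES — positive cycle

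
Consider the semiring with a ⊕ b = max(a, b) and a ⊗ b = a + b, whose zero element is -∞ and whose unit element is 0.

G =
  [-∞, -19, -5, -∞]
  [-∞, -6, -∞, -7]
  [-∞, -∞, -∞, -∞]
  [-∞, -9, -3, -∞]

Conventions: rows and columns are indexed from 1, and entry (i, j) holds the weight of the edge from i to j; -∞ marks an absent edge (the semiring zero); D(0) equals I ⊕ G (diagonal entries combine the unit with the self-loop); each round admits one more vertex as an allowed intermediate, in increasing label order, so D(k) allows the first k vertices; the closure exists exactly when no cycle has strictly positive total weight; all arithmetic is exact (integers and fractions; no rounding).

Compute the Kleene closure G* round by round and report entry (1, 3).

D(0):
  [0, -19, -5, -∞]
  [-∞, 0, -∞, -7]
  [-∞, -∞, 0, -∞]
  [-∞, -9, -3, 0]
D(1):
  [0, -19, -5, -∞]
  [-∞, 0, -∞, -7]
  [-∞, -∞, 0, -∞]
  [-∞, -9, -3, 0]
D(2):
  [0, -19, -5, -26]
  [-∞, 0, -∞, -7]
  [-∞, -∞, 0, -∞]
  [-∞, -9, -3, 0]
D(3):
  [0, -19, -5, -26]
  [-∞, 0, -∞, -7]
  [-∞, -∞, 0, -∞]
  [-∞, -9, -3, 0]
D(4):
  [0, -19, -5, -26]
  [-∞, 0, -10, -7]
  [-∞, -∞, 0, -∞]
  [-∞, -9, -3, 0]
Answer: G*[1][3] = -5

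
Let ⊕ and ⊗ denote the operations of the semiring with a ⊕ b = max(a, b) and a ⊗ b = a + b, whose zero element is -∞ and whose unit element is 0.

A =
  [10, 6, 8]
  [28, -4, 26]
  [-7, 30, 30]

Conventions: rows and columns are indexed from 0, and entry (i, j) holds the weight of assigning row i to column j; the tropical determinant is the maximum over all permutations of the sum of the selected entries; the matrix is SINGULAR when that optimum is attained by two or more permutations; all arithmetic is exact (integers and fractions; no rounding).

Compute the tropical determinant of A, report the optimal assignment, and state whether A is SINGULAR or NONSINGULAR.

σ = (0, 1, 2): 10 + (-4) + 30 = 36
σ = (0, 2, 1): 10 + 26 + 30 = 66
σ = (1, 0, 2): 6 + 28 + 30 = 64
σ = (1, 2, 0): 6 + 26 + (-7) = 25
σ = (2, 0, 1): 8 + 28 + 30 = 66
σ = (2, 1, 0): 8 + (-4) + (-7) = -3
Optimal value attained by: σ = (0, 2, 1).
Answer: det⊕(A) = 66; verdict: SINGULAR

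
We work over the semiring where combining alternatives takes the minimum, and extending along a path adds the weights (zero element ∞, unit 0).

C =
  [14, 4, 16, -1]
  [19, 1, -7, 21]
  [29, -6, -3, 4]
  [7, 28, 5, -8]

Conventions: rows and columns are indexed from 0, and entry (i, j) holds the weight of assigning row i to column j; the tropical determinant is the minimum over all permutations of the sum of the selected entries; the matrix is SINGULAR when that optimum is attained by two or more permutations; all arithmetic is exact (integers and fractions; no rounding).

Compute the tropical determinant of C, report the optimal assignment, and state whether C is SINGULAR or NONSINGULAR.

σ = (0, 1, 2, 3): 14 + 1 + (-3) + (-8) = 4
σ = (0, 1, 3, 2): 14 + 1 + 4 + 5 = 24
σ = (0, 2, 1, 3): 14 + (-7) + (-6) + (-8) = -7
σ = (0, 2, 3, 1): 14 + (-7) + 4 + 28 = 39
σ = (0, 3, 1, 2): 14 + 21 + (-6) + 5 = 34
σ = (0, 3, 2, 1): 14 + 21 + (-3) + 28 = 60
σ = (1, 0, 2, 3): 4 + 19 + (-3) + (-8) = 12
σ = (1, 0, 3, 2): 4 + 19 + 4 + 5 = 32
σ = (1, 2, 0, 3): 4 + (-7) + 29 + (-8) = 18
σ = (1, 2, 3, 0): 4 + (-7) + 4 + 7 = 8
σ = (1, 3, 0, 2): 4 + 21 + 29 + 5 = 59
σ = (1, 3, 2, 0): 4 + 21 + (-3) + 7 = 29
σ = (2, 0, 1, 3): 16 + 19 + (-6) + (-8) = 21
σ = (2, 0, 3, 1): 16 + 19 + 4 + 28 = 67
σ = (2, 1, 0, 3): 16 + 1 + 29 + (-8) = 38
σ = (2, 1, 3, 0): 16 + 1 + 4 + 7 = 28
σ = (2, 3, 0, 1): 16 + 21 + 29 + 28 = 94
σ = (2, 3, 1, 0): 16 + 21 + (-6) + 7 = 38
σ = (3, 0, 1, 2): (-1) + 19 + (-6) + 5 = 17
σ = (3, 0, 2, 1): (-1) + 19 + (-3) + 28 = 43
σ = (3, 1, 0, 2): (-1) + 1 + 29 + 5 = 34
σ = (3, 1, 2, 0): (-1) + 1 + (-3) + 7 = 4
σ = (3, 2, 0, 1): (-1) + (-7) + 29 + 28 = 49
σ = (3, 2, 1, 0): (-1) + (-7) + (-6) + 7 = -7
Optimal value attained by: σ = (0, 2, 1, 3).
Answer: det⊕(C) = -7; verdict: SINGULAR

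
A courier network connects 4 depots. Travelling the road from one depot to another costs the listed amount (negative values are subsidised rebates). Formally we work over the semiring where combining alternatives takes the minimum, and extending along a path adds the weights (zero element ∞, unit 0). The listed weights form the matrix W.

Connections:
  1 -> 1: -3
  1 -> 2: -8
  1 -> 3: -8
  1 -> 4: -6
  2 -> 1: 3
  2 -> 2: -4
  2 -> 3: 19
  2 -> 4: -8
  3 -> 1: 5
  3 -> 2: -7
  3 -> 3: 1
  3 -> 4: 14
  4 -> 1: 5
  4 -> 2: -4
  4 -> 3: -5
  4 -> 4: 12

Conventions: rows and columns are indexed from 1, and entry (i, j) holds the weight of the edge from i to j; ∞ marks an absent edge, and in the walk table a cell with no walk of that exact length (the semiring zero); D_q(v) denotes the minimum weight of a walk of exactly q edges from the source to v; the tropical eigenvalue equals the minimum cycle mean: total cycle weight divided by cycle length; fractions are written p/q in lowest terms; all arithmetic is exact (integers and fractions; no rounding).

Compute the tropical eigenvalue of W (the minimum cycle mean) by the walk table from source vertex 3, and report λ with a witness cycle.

q=0: [∞, ∞, 0, ∞]
q=1: [5, -7, 1, 14]
q=2: [-4, -11, -3, -15]
q=3: [-10, -19, -20, -19]
q=4: [-16, -27, -24, -27]
Optimal cycle mean attained by: cycle 2->4->3->2, total (-8) + (-5) + (-7), length 3.
Answer: λ = -20/3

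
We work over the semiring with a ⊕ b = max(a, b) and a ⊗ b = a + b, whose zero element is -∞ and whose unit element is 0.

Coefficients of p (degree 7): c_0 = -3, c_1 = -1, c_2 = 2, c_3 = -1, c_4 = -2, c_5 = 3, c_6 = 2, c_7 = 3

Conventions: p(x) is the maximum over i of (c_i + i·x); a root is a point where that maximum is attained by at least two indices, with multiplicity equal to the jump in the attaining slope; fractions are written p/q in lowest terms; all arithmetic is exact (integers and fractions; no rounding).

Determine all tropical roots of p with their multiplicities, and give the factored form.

hull edge (i=0, c=-3) to (i=2, c=2): slope 5/2, span 2
hull edge (i=2, c=2) to (i=5, c=3): slope 1/3, span 3
hull edge (i=5, c=3) to (i=7, c=3): slope 0, span 2
Factored form: p(x) = 3 ⊗ (x ⊕ (-5/2)) ⊗ (x ⊕ (-5/2)) ⊗ (x ⊕ (-1/3)) ⊗ (x ⊕ (-1/3)) ⊗ (x ⊕ (-1/3)) ⊗ (x ⊕ 0) ⊗ (x ⊕ 0)
Answer: roots = -5/2 (mult 2), -1/3 (mult 3), 0 (mult 2)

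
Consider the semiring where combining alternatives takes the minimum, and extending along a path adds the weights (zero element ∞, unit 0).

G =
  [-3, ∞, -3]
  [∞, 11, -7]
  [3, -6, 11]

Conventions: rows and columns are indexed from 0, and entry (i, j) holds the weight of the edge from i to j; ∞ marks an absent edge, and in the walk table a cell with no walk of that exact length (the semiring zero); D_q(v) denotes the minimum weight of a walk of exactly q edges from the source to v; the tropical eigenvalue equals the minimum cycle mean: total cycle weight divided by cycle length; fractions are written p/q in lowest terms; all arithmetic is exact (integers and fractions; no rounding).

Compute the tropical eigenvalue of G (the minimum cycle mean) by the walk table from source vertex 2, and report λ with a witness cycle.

q=0: [∞, ∞, 0]
q=1: [3, -6, 11]
q=2: [0, 5, -13]
q=3: [-10, -19, -3]
Optimal cycle mean attained by: cycle 1->2->1, total (-7) + (-6), length 2.
Answer: λ = -13/2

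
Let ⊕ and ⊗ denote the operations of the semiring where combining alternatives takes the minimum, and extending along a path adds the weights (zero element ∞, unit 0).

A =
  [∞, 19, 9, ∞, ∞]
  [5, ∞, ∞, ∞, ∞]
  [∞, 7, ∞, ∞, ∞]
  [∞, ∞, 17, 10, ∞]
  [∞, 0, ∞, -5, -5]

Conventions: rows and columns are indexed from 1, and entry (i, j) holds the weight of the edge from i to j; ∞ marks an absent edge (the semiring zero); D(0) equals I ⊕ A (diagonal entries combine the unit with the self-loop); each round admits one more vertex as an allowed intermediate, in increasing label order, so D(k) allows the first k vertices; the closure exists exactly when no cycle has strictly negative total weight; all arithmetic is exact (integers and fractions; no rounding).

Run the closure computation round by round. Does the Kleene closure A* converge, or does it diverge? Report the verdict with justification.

Detection: at round 0, diagonal entry (5, 5) turns strictly negative.
Key observation: the cycle 5->5 has total weight (-5), which is strictly negative.
Answer: DIVERGES — negative cycle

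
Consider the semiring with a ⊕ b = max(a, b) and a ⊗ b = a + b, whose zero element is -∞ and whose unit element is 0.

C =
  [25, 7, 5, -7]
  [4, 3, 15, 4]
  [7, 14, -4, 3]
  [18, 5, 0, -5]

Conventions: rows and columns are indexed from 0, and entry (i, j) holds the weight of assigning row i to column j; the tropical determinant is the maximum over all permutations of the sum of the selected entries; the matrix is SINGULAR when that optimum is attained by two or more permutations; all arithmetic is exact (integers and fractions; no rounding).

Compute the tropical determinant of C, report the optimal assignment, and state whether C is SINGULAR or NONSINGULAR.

σ = (0, 1, 2, 3): 25 + 3 + (-4) + (-5) = 19
σ = (0, 1, 3, 2): 25 + 3 + 3 + 0 = 31
σ = (0, 2, 1, 3): 25 + 15 + 14 + (-5) = 49
σ = (0, 2, 3, 1): 25 + 15 + 3 + 5 = 48
σ = (0, 3, 1, 2): 25 + 4 + 14 + 0 = 43
σ = (0, 3, 2, 1): 25 + 4 + (-4) + 5 = 30
σ = (1, 0, 2, 3): 7 + 4 + (-4) + (-5) = 2
σ = (1, 0, 3, 2): 7 + 4 + 3 + 0 = 14
σ = (1, 2, 0, 3): 7 + 15 + 7 + (-5) = 24
σ = (1, 2, 3, 0): 7 + 15 + 3 + 18 = 43
σ = (1, 3, 0, 2): 7 + 4 + 7 + 0 = 18
σ = (1, 3, 2, 0): 7 + 4 + (-4) + 18 = 25
σ = (2, 0, 1, 3): 5 + 4 + 14 + (-5) = 18
σ = (2, 0, 3, 1): 5 + 4 + 3 + 5 = 17
σ = (2, 1, 0, 3): 5 + 3 + 7 + (-5) = 10
σ = (2, 1, 3, 0): 5 + 3 + 3 + 18 = 29
σ = (2, 3, 0, 1): 5 + 4 + 7 + 5 = 21
σ = (2, 3, 1, 0): 5 + 4 + 14 + 18 = 41
σ = (3, 0, 1, 2): (-7) + 4 + 14 + 0 = 11
σ = (3, 0, 2, 1): (-7) + 4 + (-4) + 5 = -2
σ = (3, 1, 0, 2): (-7) + 3 + 7 + 0 = 3
σ = (3, 1, 2, 0): (-7) + 3 + (-4) + 18 = 10
σ = (3, 2, 0, 1): (-7) + 15 + 7 + 5 = 20
σ = (3, 2, 1, 0): (-7) + 15 + 14 + 18 = 40
Optimal value attained by: σ = (0, 2, 1, 3).
Answer: det⊕(C) = 49; verdict: NONSINGULAR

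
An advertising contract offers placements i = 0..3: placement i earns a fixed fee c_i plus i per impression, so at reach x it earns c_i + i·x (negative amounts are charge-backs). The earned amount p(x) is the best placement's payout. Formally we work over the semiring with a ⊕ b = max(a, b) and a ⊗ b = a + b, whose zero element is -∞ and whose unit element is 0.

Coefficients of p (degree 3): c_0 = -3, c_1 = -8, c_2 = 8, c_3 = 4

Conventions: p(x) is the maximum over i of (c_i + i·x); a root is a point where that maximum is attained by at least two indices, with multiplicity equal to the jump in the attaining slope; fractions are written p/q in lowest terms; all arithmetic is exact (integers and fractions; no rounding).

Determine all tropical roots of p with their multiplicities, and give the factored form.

hull edge (i=0, c=-3) to (i=2, c=8): slope 11/2, span 2
hull edge (i=2, c=8) to (i=3, c=4): slope -4, span 1
Factored form: p(x) = 4 ⊗ (x ⊕ (-11/2)) ⊗ (x ⊕ (-11/2)) ⊗ (x ⊕ 4)
Answer: roots = -11/2 (mult 2), 4 (mult 1)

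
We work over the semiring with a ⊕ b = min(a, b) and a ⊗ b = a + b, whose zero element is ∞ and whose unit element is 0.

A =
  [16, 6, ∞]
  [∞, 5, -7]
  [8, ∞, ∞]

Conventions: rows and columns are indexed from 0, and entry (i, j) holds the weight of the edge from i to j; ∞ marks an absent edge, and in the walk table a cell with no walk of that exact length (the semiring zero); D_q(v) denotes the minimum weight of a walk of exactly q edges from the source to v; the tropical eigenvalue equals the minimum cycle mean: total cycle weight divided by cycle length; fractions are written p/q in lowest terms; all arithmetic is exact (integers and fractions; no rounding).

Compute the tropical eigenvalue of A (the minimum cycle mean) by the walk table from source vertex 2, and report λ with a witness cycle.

q=0: [∞, ∞, 0]
q=1: [8, ∞, ∞]
q=2: [24, 14, ∞]
q=3: [40, 19, 7]
Optimal cycle mean attained by: cycle 0->1->2->0, total 6 + (-7) + 8, length 3.
Answer: λ = 7/3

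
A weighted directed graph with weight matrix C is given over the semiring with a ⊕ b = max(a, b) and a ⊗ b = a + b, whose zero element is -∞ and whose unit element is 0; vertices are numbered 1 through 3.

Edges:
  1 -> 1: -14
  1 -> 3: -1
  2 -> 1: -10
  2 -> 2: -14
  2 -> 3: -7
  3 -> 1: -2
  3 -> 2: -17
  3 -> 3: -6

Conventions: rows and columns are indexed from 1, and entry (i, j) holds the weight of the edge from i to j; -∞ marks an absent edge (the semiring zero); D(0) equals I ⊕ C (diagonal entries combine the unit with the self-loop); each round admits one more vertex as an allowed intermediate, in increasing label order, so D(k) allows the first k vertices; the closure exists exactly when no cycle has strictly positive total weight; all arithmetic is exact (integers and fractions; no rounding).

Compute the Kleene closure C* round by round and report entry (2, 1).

D(0):
  [0, -∞, -1]
  [-10, 0, -7]
  [-2, -17, 0]
D(1):
  [0, -∞, -1]
  [-10, 0, -7]
  [-2, -17, 0]
D(2):
  [0, -∞, -1]
  [-10, 0, -7]
  [-2, -17, 0]
D(3):
  [0, -18, -1]
  [-9, 0, -7]
  [-2, -17, 0]
Answer: C*[2][1] = -9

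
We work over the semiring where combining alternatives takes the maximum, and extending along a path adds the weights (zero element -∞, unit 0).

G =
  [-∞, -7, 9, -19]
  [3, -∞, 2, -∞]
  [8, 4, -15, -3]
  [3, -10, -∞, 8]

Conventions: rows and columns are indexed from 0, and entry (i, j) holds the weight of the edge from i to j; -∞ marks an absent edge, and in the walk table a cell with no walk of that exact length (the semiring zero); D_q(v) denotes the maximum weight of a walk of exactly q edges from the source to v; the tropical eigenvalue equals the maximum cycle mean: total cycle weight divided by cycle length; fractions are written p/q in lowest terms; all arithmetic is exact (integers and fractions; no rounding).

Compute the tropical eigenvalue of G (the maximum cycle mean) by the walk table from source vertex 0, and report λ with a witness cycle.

q=0: [0, -∞, -∞, -∞]
q=1: [-∞, -7, 9, -19]
q=2: [17, 13, -5, 6]
q=3: [16, 10, 26, 14]
q=4: [34, 30, 25, 23]
Optimal cycle mean attained by: cycle 0->2->0, total 9 + 8, length 2.
Answer: λ = 17/2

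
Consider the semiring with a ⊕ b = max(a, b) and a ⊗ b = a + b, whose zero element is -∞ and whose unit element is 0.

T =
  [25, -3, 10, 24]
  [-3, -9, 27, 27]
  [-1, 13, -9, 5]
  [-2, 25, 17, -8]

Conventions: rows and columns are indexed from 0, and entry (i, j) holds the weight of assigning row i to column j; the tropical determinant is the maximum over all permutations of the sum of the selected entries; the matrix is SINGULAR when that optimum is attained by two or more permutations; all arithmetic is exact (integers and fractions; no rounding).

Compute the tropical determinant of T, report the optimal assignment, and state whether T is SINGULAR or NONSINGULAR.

σ = (0, 1, 2, 3): 25 + (-9) + (-9) + (-8) = -1
σ = (0, 1, 3, 2): 25 + (-9) + 5 + 17 = 38
σ = (0, 2, 1, 3): 25 + 27 + 13 + (-8) = 57
σ = (0, 2, 3, 1): 25 + 27 + 5 + 25 = 82
σ = (0, 3, 1, 2): 25 + 27 + 13 + 17 = 82
σ = (0, 3, 2, 1): 25 + 27 + (-9) + 25 = 68
σ = (1, 0, 2, 3): (-3) + (-3) + (-9) + (-8) = -23
σ = (1, 0, 3, 2): (-3) + (-3) + 5 + 17 = 16
σ = (1, 2, 0, 3): (-3) + 27 + (-1) + (-8) = 15
σ = (1, 2, 3, 0): (-3) + 27 + 5 + (-2) = 27
σ = (1, 3, 0, 2): (-3) + 27 + (-1) + 17 = 40
σ = (1, 3, 2, 0): (-3) + 27 + (-9) + (-2) = 13
σ = (2, 0, 1, 3): 10 + (-3) + 13 + (-8) = 12
σ = (2, 0, 3, 1): 10 + (-3) + 5 + 25 = 37
σ = (2, 1, 0, 3): 10 + (-9) + (-1) + (-8) = -8
σ = (2, 1, 3, 0): 10 + (-9) + 5 + (-2) = 4
σ = (2, 3, 0, 1): 10 + 27 + (-1) + 25 = 61
σ = (2, 3, 1, 0): 10 + 27 + 13 + (-2) = 48
σ = (3, 0, 1, 2): 24 + (-3) + 13 + 17 = 51
σ = (3, 0, 2, 1): 24 + (-3) + (-9) + 25 = 37
σ = (3, 1, 0, 2): 24 + (-9) + (-1) + 17 = 31
σ = (3, 1, 2, 0): 24 + (-9) + (-9) + (-2) = 4
σ = (3, 2, 0, 1): 24 + 27 + (-1) + 25 = 75
σ = (3, 2, 1, 0): 24 + 27 + 13 + (-2) = 62
Optimal value attained by: σ = (0, 2, 3, 1).
Answer: det⊕(T) = 82; verdict: SINGULAR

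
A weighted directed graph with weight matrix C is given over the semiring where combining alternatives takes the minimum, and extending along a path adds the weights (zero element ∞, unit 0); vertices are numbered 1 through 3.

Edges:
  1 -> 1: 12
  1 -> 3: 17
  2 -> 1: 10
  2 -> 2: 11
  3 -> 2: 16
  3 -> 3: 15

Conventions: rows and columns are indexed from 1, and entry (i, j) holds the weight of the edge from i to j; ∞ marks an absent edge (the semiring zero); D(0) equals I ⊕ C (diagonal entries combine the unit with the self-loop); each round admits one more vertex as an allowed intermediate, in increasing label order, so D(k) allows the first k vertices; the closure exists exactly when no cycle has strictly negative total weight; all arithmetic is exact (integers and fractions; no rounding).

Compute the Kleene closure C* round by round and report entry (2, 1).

D(0):
  [0, ∞, 17]
  [10, 0, ∞]
  [∞, 16, 0]
D(1):
  [0, ∞, 17]
  [10, 0, 27]
  [∞, 16, 0]
D(2):
  [0, ∞, 17]
  [10, 0, 27]
  [26, 16, 0]
D(3):
  [0, 33, 17]
  [10, 0, 27]
  [26, 16, 0]
Answer: C*[2][1] = 10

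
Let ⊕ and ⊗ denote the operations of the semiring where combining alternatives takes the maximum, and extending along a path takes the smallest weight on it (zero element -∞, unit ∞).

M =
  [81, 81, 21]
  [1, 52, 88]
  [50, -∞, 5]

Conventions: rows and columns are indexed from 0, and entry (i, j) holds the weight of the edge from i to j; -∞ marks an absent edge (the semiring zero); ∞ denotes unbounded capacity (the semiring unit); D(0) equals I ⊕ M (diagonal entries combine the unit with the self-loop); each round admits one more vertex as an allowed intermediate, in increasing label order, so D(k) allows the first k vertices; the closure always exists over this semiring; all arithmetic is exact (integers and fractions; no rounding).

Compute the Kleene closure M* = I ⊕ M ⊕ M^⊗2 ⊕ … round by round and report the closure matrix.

D(0):
  [∞, 81, 21]
  [1, ∞, 88]
  [50, -∞, ∞]
D(1):
  [∞, 81, 21]
  [1, ∞, 88]
  [50, 50, ∞]
D(2):
  [∞, 81, 81]
  [1, ∞, 88]
  [50, 50, ∞]
D(3):
  [∞, 81, 81]
  [50, ∞, 88]
  [50, 50, ∞]
Answer: M* = [[∞, 81, 81], [50, ∞, 88], [50, 50, ∞]]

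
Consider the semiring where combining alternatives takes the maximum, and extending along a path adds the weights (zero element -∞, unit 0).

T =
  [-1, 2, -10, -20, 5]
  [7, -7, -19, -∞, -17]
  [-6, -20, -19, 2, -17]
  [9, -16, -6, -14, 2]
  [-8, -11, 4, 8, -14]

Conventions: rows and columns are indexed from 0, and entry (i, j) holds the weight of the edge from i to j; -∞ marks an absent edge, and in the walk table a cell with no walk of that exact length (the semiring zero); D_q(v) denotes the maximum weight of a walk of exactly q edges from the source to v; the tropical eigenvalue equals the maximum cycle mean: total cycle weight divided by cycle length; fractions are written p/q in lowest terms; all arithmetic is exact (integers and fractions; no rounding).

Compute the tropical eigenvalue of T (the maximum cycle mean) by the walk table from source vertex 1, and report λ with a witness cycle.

q=0: [-∞, 0, -∞, -∞, -∞]
q=1: [7, -7, -19, -∞, -17]
q=2: [6, 9, -3, -9, 12]
q=3: [16, 8, 16, 20, 11]
q=4: [29, 18, 15, 19, 22]
q=5: [28, 31, 26, 30, 34]
Optimal cycle mean attained by: cycle 0->4->3->0, total 5 + 8 + 9, length 3.
Answer: λ = 22/3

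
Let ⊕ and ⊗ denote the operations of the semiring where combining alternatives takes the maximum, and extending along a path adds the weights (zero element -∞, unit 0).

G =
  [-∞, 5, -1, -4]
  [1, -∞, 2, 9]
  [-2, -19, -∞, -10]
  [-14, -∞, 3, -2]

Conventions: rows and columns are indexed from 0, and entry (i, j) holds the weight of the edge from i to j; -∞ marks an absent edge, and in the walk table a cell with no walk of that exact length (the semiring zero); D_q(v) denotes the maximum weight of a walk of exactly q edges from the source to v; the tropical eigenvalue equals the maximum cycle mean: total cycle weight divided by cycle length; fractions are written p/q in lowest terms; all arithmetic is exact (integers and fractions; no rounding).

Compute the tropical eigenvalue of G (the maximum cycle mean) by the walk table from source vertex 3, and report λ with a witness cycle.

q=0: [-∞, -∞, -∞, 0]
q=1: [-14, -∞, 3, -2]
q=2: [1, -9, 1, -4]
q=3: [-1, 6, 0, 0]
q=4: [7, 4, 8, 15]
Optimal cycle mean attained by: cycle 0->1->3->2->0, total 5 + 9 + 3 + (-2), length 4.
Answer: λ = 15/4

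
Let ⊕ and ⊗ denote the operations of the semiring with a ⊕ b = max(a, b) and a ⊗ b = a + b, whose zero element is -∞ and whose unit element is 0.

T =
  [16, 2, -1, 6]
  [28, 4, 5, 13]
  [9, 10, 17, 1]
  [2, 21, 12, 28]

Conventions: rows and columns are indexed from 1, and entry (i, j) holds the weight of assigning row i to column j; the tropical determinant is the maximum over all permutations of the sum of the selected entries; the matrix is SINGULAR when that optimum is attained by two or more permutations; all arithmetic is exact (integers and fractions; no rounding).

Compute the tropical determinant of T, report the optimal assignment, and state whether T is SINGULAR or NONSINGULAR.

σ = (1, 2, 3, 4): 16 + 4 + 17 + 28 = 65
σ = (1, 2, 4, 3): 16 + 4 + 1 + 12 = 33
σ = (1, 3, 2, 4): 16 + 5 + 10 + 28 = 59
σ = (1, 3, 4, 2): 16 + 5 + 1 + 21 = 43
σ = (1, 4, 2, 3): 16 + 13 + 10 + 12 = 51
σ = (1, 4, 3, 2): 16 + 13 + 17 + 21 = 67
σ = (2, 1, 3, 4): 2 + 28 + 17 + 28 = 75
σ = (2, 1, 4, 3): 2 + 28 + 1 + 12 = 43
σ = (2, 3, 1, 4): 2 + 5 + 9 + 28 = 44
σ = (2, 3, 4, 1): 2 + 5 + 1 + 2 = 10
σ = (2, 4, 1, 3): 2 + 13 + 9 + 12 = 36
σ = (2, 4, 3, 1): 2 + 13 + 17 + 2 = 34
σ = (3, 1, 2, 4): (-1) + 28 + 10 + 28 = 65
σ = (3, 1, 4, 2): (-1) + 28 + 1 + 21 = 49
σ = (3, 2, 1, 4): (-1) + 4 + 9 + 28 = 40
σ = (3, 2, 4, 1): (-1) + 4 + 1 + 2 = 6
σ = (3, 4, 1, 2): (-1) + 13 + 9 + 21 = 42
σ = (3, 4, 2, 1): (-1) + 13 + 10 + 2 = 24
σ = (4, 1, 2, 3): 6 + 28 + 10 + 12 = 56
σ = (4, 1, 3, 2): 6 + 28 + 17 + 21 = 72
σ = (4, 2, 1, 3): 6 + 4 + 9 + 12 = 31
σ = (4, 2, 3, 1): 6 + 4 + 17 + 2 = 29
σ = (4, 3, 1, 2): 6 + 5 + 9 + 21 = 41
σ = (4, 3, 2, 1): 6 + 5 + 10 + 2 = 23
Optimal value attained by: σ = (2, 1, 3, 4).
Answer: det⊕(T) = 75; verdict: NONSINGULAR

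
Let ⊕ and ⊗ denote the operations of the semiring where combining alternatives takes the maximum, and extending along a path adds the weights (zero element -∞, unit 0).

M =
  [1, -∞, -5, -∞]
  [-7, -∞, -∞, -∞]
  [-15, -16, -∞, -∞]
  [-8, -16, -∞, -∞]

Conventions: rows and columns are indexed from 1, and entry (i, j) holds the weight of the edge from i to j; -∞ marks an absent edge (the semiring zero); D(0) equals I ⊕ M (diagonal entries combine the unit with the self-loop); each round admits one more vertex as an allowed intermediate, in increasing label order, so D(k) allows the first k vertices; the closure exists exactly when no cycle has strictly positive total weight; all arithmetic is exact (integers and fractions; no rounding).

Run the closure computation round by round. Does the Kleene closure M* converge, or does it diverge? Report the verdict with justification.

Detection: at round 0, diagonal entry (1, 1) turns strictly positive.
Key observation: the cycle 1->1 has total weight 1, which is strictly positive.
Answer: DIVERGES — positive cycle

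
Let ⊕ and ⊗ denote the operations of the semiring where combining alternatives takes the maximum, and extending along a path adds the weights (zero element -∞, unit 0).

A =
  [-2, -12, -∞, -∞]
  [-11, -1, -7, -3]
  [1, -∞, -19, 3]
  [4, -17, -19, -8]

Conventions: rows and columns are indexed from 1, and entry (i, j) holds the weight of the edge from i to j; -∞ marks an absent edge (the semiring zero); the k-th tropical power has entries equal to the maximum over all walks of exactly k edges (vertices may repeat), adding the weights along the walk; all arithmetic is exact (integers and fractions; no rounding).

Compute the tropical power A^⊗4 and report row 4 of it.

A^⊗2:
  [-4, -13, -19, -15]
  [1, -2, -8, -4]
  [7, -11, -16, -5]
  [2, -8, -24, -16]
A^⊗3:
  [-6, -14, -20, -16]
  [0, -3, -9, -5]
  [5, -5, -18, -13]
  [0, -9, -15, -11]
A^⊗4:
  [-8, -15, -21, -17]
  [-1, -4, -10, -6]
  [3, -6, -12, -8]
  [-2, -10, -16, -12]
Answer: row 4 of A^⊗4 = [-2, -10, -16, -12]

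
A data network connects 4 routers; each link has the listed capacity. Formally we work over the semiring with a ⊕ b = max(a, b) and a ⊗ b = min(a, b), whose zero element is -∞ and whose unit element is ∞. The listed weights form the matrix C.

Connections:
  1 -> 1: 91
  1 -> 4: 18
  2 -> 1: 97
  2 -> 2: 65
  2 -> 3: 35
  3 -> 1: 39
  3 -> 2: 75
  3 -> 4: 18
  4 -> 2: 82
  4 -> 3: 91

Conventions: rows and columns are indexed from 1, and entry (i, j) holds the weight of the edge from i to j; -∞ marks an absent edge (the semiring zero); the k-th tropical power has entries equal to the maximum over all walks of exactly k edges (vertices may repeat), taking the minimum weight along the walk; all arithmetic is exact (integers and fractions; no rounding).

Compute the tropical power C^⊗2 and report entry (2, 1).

C^⊗2:
  [91, 18, 18, 18]
  [91, 65, 35, 18]
  [75, 65, 35, 18]
  [82, 75, 35, 18]
Key observation: the optimum is the walk 2->1->1, with weight 97 min 91 = 91.
Optimal value attained by: walk 2->1->1.
Answer: (C^⊗2)[2][1] = 91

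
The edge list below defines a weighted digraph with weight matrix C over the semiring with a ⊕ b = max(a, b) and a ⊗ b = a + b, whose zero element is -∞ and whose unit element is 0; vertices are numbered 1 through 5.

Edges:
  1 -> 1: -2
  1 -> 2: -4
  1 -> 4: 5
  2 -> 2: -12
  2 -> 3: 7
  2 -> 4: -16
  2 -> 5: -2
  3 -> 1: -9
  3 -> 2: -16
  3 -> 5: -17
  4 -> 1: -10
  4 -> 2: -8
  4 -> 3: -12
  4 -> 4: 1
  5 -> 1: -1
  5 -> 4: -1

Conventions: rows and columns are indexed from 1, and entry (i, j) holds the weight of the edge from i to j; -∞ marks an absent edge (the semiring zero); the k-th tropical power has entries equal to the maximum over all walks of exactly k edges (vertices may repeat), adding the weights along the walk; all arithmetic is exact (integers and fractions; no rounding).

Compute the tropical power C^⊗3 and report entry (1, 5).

C^⊗2:
  [-4, -3, 3, 6, -6]
  [-2, -9, -5, -3, -10]
  [-11, -13, -9, -4, -18]
  [-9, -7, -1, 2, -10]
  [-3, -5, -13, 4, -∞]
C^⊗3:
  [-4, -2, 4, 7, -5]
  [-4, -6, -2, 3, -11]
  [-13, -12, -6, -3, -15]
  [-8, -6, 0, 3, -9]
  [-5, -4, 2, 5, -7]
Key observation: the optimum is the walk 1->4->2->5, with weight 5 + (-8) + (-2) = -5.
Optimal value attained by: walk 1->4->2->5.
Answer: (C^⊗3)[1][5] = -5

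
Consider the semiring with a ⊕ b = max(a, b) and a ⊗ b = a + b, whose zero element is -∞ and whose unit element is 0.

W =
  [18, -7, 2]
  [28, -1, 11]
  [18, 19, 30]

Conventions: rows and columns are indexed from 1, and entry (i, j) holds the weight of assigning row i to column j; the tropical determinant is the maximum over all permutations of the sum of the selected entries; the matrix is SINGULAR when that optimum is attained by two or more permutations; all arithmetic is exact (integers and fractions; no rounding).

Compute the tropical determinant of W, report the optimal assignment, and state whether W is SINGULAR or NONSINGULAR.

σ = (1, 2, 3): 18 + (-1) + 30 = 47
σ = (1, 3, 2): 18 + 11 + 19 = 48
σ = (2, 1, 3): (-7) + 28 + 30 = 51
σ = (2, 3, 1): (-7) + 11 + 18 = 22
σ = (3, 1, 2): 2 + 28 + 19 = 49
σ = (3, 2, 1): 2 + (-1) + 18 = 19
Optimal value attained by: σ = (2, 1, 3).
Answer: det⊕(W) = 51; verdict: NONSINGULAR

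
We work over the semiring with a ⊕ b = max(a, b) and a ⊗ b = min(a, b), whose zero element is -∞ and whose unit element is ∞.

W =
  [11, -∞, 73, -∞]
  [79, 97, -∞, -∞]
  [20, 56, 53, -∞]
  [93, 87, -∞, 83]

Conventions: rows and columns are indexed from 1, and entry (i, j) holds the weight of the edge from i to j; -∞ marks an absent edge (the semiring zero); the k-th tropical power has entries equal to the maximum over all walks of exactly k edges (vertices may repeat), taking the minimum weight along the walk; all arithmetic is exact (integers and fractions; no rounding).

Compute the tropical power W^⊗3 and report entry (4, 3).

W^⊗2:
  [20, 56, 53, -∞]
  [79, 97, 73, -∞]
  [56, 56, 53, -∞]
  [83, 87, 73, 83]
W^⊗3:
  [56, 56, 53, -∞]
  [79, 97, 73, -∞]
  [56, 56, 56, -∞]
  [83, 87, 73, 83]
Key observation: the optimum is the walk 4->2->1->3, with weight 87 min 79 min 73 = 73.
Optimal value attained by: walk 4->2->1->3.
Answer: (W^⊗3)[4][3] = 73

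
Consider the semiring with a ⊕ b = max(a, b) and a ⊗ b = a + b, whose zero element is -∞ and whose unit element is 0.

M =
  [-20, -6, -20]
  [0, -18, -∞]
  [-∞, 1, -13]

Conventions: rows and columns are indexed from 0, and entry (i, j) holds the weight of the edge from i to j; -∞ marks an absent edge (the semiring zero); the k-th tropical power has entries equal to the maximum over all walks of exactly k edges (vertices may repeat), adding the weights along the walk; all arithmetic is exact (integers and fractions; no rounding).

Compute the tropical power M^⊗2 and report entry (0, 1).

M^⊗2:
  [-6, -19, -33]
  [-18, -6, -20]
  [1, -12, -26]
Key observation: the optimum is the walk 0->2->1, with weight (-20) + 1 = -19.
Optimal value attained by: walk 0->2->1.
Answer: (M^⊗2)[0][1] = -19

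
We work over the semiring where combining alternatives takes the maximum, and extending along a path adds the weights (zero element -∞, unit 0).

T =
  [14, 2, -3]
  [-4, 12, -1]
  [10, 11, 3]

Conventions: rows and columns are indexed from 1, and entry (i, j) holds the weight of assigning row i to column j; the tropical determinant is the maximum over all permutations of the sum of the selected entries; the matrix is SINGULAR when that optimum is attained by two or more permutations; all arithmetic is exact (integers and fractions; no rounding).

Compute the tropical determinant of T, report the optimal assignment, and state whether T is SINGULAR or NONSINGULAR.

σ = (1, 2, 3): 14 + 12 + 3 = 29
σ = (1, 3, 2): 14 + (-1) + 11 = 24
σ = (2, 1, 3): 2 + (-4) + 3 = 1
σ = (2, 3, 1): 2 + (-1) + 10 = 11
σ = (3, 1, 2): (-3) + (-4) + 11 = 4
σ = (3, 2, 1): (-3) + 12 + 10 = 19
Optimal value attained by: σ = (1, 2, 3).
Answer: det⊕(T) = 29; verdict: NONSINGULAR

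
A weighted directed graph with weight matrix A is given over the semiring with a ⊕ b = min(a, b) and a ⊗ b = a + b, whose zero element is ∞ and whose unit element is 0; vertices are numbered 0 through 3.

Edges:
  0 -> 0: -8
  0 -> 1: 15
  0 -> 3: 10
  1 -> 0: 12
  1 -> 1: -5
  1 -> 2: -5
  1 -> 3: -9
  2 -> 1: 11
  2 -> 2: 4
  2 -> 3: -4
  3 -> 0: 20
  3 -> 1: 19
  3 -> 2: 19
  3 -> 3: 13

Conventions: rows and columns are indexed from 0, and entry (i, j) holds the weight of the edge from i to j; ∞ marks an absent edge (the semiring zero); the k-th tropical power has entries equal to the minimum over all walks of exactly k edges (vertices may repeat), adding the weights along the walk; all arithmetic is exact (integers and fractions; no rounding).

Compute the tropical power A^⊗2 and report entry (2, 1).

A^⊗2:
  [-16, 7, 10, 2]
  [4, -10, -10, -14]
  [16, 6, 6, 0]
  [12, 14, 14, 10]
Key observation: the optimum is the walk 2->1->1, with weight 11 + (-5) = 6.
Optimal value attained by: walk 2->1->1.
Answer: (A^⊗2)[2][1] = 6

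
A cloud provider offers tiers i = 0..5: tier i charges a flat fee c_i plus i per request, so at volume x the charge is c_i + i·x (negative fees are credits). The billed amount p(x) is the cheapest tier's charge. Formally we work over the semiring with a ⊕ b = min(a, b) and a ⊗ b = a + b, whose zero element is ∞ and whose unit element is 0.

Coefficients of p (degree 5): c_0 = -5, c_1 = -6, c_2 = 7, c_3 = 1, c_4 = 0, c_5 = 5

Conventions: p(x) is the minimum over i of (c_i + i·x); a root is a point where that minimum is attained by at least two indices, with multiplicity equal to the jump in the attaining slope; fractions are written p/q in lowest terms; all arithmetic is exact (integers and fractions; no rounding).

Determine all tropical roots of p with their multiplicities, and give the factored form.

hull edge (i=0, c=-5) to (i=1, c=-6): slope -1, span 1
hull edge (i=1, c=-6) to (i=4, c=0): slope 2, span 3
hull edge (i=4, c=0) to (i=5, c=5): slope 5, span 1
Factored form: p(x) = 5 ⊗ (x ⊕ (-5)) ⊗ (x ⊕ (-2)) ⊗ (x ⊕ (-2)) ⊗ (x ⊕ (-2)) ⊗ (x ⊕ 1)
Answer: roots = -5 (mult 1), -2 (mult 3), 1 (mult 1)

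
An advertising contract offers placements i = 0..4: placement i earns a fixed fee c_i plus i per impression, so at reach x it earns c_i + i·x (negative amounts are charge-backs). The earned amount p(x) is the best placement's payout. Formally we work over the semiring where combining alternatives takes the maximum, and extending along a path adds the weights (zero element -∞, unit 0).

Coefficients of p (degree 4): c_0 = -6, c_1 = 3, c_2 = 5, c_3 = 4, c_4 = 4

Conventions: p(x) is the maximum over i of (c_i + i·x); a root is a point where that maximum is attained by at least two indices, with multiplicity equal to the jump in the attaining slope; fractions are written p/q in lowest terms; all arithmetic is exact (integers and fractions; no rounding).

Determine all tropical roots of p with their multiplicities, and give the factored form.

hull edge (i=0, c=-6) to (i=1, c=3): slope 9, span 1
hull edge (i=1, c=3) to (i=2, c=5): slope 2, span 1
hull edge (i=2, c=5) to (i=4, c=4): slope -1/2, span 2
Factored form: p(x) = 4 ⊗ (x ⊕ (-9)) ⊗ (x ⊕ (-2)) ⊗ (x ⊕ 1/2) ⊗ (x ⊕ 1/2)
Answer: roots = -9 (mult 1), -2 (mult 1), 1/2 (mult 2)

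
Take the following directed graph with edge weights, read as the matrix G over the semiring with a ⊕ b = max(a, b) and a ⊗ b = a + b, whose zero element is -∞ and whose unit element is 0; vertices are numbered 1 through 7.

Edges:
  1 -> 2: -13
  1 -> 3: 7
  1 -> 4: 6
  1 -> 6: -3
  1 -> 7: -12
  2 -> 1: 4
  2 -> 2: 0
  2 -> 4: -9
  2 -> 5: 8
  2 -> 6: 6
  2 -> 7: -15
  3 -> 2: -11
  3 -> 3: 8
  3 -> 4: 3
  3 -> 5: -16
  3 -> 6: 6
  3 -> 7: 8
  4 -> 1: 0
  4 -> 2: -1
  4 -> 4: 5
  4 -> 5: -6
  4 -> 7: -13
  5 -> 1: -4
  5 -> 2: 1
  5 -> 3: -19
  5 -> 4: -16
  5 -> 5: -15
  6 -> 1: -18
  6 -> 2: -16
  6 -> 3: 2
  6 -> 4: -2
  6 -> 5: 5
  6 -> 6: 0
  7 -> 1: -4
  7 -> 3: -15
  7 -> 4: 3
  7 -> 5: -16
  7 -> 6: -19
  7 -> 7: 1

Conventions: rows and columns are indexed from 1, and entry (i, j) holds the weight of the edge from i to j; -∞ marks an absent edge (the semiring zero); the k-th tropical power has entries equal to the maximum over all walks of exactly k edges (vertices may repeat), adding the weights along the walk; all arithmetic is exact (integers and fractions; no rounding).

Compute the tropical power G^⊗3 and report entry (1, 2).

G^⊗2:
  [6, 5, 15, 11, 2, 13, 15]
  [4, 9, 11, 10, 11, 6, -8]
  [4, 2, 16, 11, 11, 14, 16]
  [5, 4, 7, 10, 7, 5, -8]
  [5, 1, 3, 2, 9, 7, -11]
  [1, 6, 10, 5, 5, 8, 10]
  [3, 2, 3, 8, -3, -7, 2]
G^⊗3:
  [11, 10, 23, 18, 18, 21, 23]
  [13, 12, 19, 15, 17, 17, 19]
  [12, 12, 24, 19, 19, 22, 24]
  [10, 9, 15, 15, 12, 13, 15]
  [5, 10, 12, 11, 12, 9, 11]
  [10, 6, 18, 13, 14, 16, 18]
  [8, 7, 11, 13, 10, 9, 11]
Key observation: the optimum is the walk 1->4->4->2, with weight 6 + 5 + (-1) = 10.
Optimal value attained by: walk 1->4->4->2.
Answer: (G^⊗3)[1][2] = 10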